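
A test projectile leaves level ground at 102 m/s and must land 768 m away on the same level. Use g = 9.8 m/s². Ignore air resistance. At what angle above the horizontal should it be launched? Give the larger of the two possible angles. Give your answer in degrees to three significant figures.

From R = (v₀²/g) sin 2θ: sin 2θ = 9.80 × 768 / 10404 = 0.7234.
2θ = 46.34° or 180° − 46.34° = 133.7°, so θ = 23.17° or 66.83°.
The larger angle is 66.83°.

66.8°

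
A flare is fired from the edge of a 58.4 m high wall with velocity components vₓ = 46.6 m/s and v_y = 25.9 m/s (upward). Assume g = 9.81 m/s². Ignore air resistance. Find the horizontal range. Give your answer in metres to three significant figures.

With up positive and y = 0 at the ground: y(t) = 58.4 + (25.90) t − 4.905 t². Setting y = 0 and taking the positive root: t = [25.90 + √(25.90² + 2·9.81·58.4)] / 9.81 = (25.90 + 42.62) / 9.81 = 6.985 s.
Horizontal distance: R = vₓ t = 46.60 × 6.985 = 325.5 m.

325 m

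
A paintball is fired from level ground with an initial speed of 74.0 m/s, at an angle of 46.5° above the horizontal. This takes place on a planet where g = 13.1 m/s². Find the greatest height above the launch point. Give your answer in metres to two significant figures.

Components: vₓ = 74.00 cos 46.5° = 50.94 m/s, v_y0 = 74.00 sin 46.5° = 53.68 m/s.
At the apex v_y = 0, so H = v_y0²/(2g) = 53.68²/26.20 = 110.0 m.

110 m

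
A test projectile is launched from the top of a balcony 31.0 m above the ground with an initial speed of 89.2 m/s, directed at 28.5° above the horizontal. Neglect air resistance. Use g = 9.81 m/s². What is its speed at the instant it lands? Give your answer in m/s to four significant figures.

Resolve: vₓ = 89.20 cos 28.5° = 78.39 m/s and v_y0 = 89.20 sin 28.5° = 42.56 m/s.
Vertical motion (up positive, ground at y = 0): 4.905 t² − (42.56) t − 31.0 = 0, so t = (42.56 + √(42.56² + 2·9.81·31.0)) / 9.81 = (42.56 + 49.19) / 9.81 = 9.353 s.
Vertical velocity at impact: v_y = v_y0 − g t = 42.56 − 9.81 × 9.353 = −49.19 m/s.
Speed: |v| = √(vₓ² + v_y²) = √(78.39² + 49.19²) = 92.55 m/s.

92.55 m/s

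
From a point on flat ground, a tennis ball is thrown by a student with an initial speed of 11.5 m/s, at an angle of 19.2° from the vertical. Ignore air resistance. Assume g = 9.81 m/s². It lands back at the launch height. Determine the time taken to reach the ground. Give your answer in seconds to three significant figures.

2.21 s

Resolve: vₓ = 11.50 sin 19.2° = 3.782 m/s and v_y0 = 11.50 cos 19.2° = 10.86 m/s.
Time of flight on level ground: T = 2 v_y0 / g = 2 × 10.86 / 9.81 = 2.214 s.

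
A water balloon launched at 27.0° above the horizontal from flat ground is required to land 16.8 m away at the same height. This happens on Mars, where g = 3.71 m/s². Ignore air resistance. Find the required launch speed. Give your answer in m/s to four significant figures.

8.777 m/s

On level ground R = v₀² sin 2θ / g ⇒ v₀ = √(gR / sin 2θ).
v₀ = √(3.71 × 16.8 / sin 54.00°) = √(62.33 / 0.8090) = √77.042 = 8.777 m/s.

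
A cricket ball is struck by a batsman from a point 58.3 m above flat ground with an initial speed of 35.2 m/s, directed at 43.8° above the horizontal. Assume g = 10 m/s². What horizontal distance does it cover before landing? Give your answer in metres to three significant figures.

168 m

Components: vₓ = 35.20 cos 43.8° = 25.41 m/s, v_y0 = 35.20 sin 43.8° = 24.36 m/s.
With up positive and y = 0 at the ground: y(t) = 58.3 + (24.36) t − 5.000 t². Setting y = 0 and taking the positive root: t = [24.36 + √(24.36² + 2·10.0·58.3)] / 10.0 = (24.36 + 41.95) / 10.0 = 6.631 s.
Horizontal distance: R = vₓ t = 25.41 × 6.631 = 168.5 m.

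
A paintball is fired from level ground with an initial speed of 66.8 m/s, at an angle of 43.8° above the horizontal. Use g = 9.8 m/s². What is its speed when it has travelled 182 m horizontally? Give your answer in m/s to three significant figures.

49.1 m/s

Components: vₓ = 66.80 cos 43.8° = 48.21 m/s, v_y0 = 66.80 sin 43.8° = 46.24 m/s.
At x = 182 m, t = x/vₓ = 182/48.21 = 3.775 s.
Vertical velocity there: v_y = v_y0 − g t = 46.24 − 9.80 × 3.775 = 9.241 m/s.
Speed: √(vₓ² + v_y²) = √(48.21² + 9.241²) = 49.09 m/s.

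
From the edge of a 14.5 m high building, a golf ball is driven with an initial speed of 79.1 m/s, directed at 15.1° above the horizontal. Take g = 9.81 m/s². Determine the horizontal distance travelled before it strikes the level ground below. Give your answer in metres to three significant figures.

Horizontal component vₓ = 79.10 cos 15.1° = 76.37 m/s; vertical v_y0 = 79.10 sin 15.1° = 20.61 m/s.
The projectile lands when y = 14.5 + (20.61) t − ½·9.81·t² = 0. Positive root: t = (20.61 + √(20.61² + 2·9.81·14.5)) / 9.81 = (20.61 + 26.63) / 9.81 = 4.815 s.
Horizontal distance: R = vₓ t = 76.37 × 4.815 = 367.7 m.

368 m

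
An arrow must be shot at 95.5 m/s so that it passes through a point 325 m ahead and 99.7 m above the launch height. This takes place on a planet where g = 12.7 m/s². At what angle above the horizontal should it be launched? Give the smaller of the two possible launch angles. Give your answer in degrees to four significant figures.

Trajectory: y = x tanθ − g x² (1 + tan²θ)/(2v₀²). With x = 325, y = 99.7, v₀ = 95.5, g = 12.7:
73.54 tan²θ − 325 tanθ + (173.2) = 0.
tanθ = [325 ± √(325² − 4 × 73.54 × (173.2))] / (2 × 73.54) = (325 ± 233.8) / 147.1, giving tanθ = 0.6200 or 3.799.
θ = 31.80° or 75.25°; the smaller is 31.80°.

31.80°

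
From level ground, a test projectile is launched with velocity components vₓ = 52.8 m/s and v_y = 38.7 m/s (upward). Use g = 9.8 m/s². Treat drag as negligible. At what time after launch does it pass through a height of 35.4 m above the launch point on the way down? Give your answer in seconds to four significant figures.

6.842 s

Set y = v_y0 t − ½ g t² = 35.4: 4.900 t² − 38.70 t + 35.4 = 0.
Quadratic formula: t = (38.70 ± √803.85) / 9.80 = (38.70 ± 28.35) / 9.80 → t = 1.056 s or 6.842 s.
The descending-branch root is 6.842 s.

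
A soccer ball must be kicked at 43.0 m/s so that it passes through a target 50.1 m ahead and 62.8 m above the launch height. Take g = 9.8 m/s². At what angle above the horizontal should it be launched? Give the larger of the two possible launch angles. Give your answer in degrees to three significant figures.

Trajectory: y = x tanθ − g x² (1 + tan²θ)/(2v₀²). With x = 50.1, y = 62.8, v₀ = 43.0, g = 9.80:
6.652 tan²θ − 50.1 tanθ + (69.45) = 0.
tanθ = [50.1 ± √(50.1² − 4 × 6.652 × (69.45))] / (2 × 6.652) = (50.1 ± 25.73) / 13.30, giving tanθ = 1.832 or 5.700.
θ = 61.37° or 80.05°; the larger is 80.05°.

80.0°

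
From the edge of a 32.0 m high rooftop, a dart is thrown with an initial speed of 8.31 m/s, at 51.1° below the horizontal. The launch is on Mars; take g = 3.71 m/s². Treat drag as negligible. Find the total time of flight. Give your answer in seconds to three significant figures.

Components: vₓ = 8.310 cos 51.1° = 5.218 m/s, v_y0 = −6.467 m/s (downward).
With up positive and y = 0 at the ground: y(t) = 32.0 + (−6.467) t − 1.855 t². Setting y = 0 and taking the positive root: t = [−6.467 + √(6.467² + 2·3.71·32.0)] / 3.71 = (−6.467 + 16.71) / 3.71 = 2.761 s.

2.76 s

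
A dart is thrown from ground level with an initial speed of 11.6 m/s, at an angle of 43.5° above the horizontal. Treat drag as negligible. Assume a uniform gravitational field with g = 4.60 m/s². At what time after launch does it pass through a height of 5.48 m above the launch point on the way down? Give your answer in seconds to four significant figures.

2.530 s

Horizontal component vₓ = 11.60 cos 43.5° = 8.414 m/s; vertical v_y0 = 11.60 sin 43.5° = 7.985 m/s.
Set y = v_y0 t − ½ g t² = 5.48: 2.300 t² − 7.985 t + 5.48 = 0.
Quadratic formula: t = (7.985 ± √13.343) / 4.60 = (7.985 ± 3.653) / 4.60 → t = 0.9418 s or 2.530 s.
The descending-branch root is 2.530 s.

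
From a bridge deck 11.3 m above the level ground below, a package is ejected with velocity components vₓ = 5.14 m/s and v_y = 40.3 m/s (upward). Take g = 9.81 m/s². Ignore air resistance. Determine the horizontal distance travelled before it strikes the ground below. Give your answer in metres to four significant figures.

The projectile lands when y = 11.3 + (40.30) t − ½·9.81·t² = 0. Positive root: t = (40.30 + √(40.30² + 2·9.81·11.3)) / 9.81 = (40.30 + 42.96) / 9.81 = 8.488 s.
Horizontal distance: R = vₓ t = 5.140 × 8.488 = 43.63 m.

43.63 m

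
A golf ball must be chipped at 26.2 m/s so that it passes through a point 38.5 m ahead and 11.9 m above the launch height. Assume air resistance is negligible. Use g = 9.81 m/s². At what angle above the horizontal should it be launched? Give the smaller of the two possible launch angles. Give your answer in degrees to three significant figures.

36.2°

Trajectory: y = x tanθ − g x² (1 + tan²θ)/(2v₀²). With x = 38.5, y = 11.9, v₀ = 26.2, g = 9.81:
10.59 tan²θ − 38.5 tanθ + (22.49) = 0.
tanθ = [38.5 ± √(38.5² − 4 × 10.59 × (22.49))] / (2 × 10.59) = (38.5 ± 23.01) / 21.18, giving tanθ = 0.7313 or 2.904.
θ = 36.18° or 71.00°; the smaller is 36.18°.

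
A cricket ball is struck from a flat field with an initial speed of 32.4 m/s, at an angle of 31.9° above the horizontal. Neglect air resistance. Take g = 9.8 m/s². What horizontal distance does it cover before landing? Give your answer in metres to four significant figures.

96.11 m

Resolve: vₓ = 32.40 cos 31.9° = 27.51 m/s and v_y0 = 32.40 sin 31.9° = 17.12 m/s.
Time aloft: T = 2 v_y0 / g = 2 × 17.12 / 9.80 = 3.494 s.
Horizontal distance R = vₓ T = 27.51 × 3.494 = 96.11 m.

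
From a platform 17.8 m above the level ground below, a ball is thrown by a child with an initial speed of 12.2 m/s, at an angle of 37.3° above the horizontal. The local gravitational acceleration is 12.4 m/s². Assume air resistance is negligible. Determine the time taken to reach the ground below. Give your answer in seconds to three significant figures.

vₓ = 12.20 cos 37.3° = 9.705 m/s; v_y0 = 12.20 sin 37.3° = 7.393 m/s.
Vertical motion (up positive, ground at y = 0): 6.200 t² − (7.393) t − 17.8 = 0, so t = (7.393 + √(7.393² + 2·12.4·17.8)) / 12.4 = (7.393 + 22.27) / 12.4 = 2.392 s.

2.39 s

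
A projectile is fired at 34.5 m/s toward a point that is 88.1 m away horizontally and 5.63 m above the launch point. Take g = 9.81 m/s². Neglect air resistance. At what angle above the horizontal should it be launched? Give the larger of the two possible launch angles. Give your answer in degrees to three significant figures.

Trajectory: y = x tanθ − g x² (1 + tan²θ)/(2v₀²). With x = 88.1, y = 5.63, v₀ = 34.5, g = 9.81:
31.99 tan²θ − 88.1 tanθ + (37.62) = 0.
tanθ = [88.1 ± √(88.1² − 4 × 31.99 × (37.62))] / (2 × 31.99) = (88.1 ± 54.30) / 63.97, giving tanθ = 0.5283 or 2.226.
θ = 27.85° or 65.81°; the larger is 65.81°.

65.8°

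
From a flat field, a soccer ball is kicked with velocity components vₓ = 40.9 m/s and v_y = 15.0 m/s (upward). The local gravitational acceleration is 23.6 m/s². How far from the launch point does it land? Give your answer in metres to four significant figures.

Time aloft: T = 2 v_y0 / g = 2 × 15.00 / 23.6 = 1.271 s.
Horizontal distance R = vₓ T = 40.90 × 1.271 = 51.99 m.

51.99 m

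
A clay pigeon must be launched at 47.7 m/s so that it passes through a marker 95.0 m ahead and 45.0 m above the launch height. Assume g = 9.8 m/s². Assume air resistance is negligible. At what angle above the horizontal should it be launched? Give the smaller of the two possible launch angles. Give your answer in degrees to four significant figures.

Trajectory: y = x tanθ − g x² (1 + tan²θ)/(2v₀²). With x = 95.0, y = 45.0, v₀ = 47.7, g = 9.80:
19.44 tan²θ − 95.0 tanθ + (64.44) = 0.
tanθ = [95.0 ± √(95.0² − 4 × 19.44 × (64.44))] / (2 × 19.44) = (95.0 ± 63.37) / 38.87, giving tanθ = 0.8138 or 4.074.
θ = 39.14° or 76.21°; the smaller is 39.14°.

39.14°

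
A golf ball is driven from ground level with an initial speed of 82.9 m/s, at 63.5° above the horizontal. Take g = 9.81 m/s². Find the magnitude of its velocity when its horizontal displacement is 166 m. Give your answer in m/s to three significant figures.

47.7 m/s

vₓ = 82.90 cos 63.5° = 36.99 m/s; v_y0 = 82.90 sin 63.5° = 74.19 m/s.
x = vₓ t ⇒ t = 166/36.99 = 4.488 s.
Vertical velocity there: v_y = v_y0 − g t = 74.19 − 9.81 × 4.488 = 30.17 m/s.
Speed: √(vₓ² + v_y²) = √(36.99² + 30.17²) = 47.73 m/s.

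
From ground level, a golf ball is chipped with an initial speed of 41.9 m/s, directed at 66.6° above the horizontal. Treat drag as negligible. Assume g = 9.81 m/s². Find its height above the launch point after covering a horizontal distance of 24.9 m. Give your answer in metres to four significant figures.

Components: vₓ = 41.90 cos 66.6° = 16.64 m/s, v_y0 = 41.90 sin 66.6° = 38.45 m/s.
x = vₓ t ⇒ t = 24.9/16.64 = 1.496 s.
Height: y = v_y0 t − ½ g t² = 38.45 × 1.496 − 4.905 × 1.496² = 57.54 − 10.98 = 46.56 m.

46.56 m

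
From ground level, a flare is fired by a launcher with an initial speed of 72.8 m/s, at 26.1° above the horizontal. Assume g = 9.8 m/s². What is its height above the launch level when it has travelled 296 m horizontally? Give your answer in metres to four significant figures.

44.56 m

Resolve: vₓ = 72.80 cos 26.1° = 65.38 m/s and v_y0 = 72.80 sin 26.1° = 32.03 m/s.
Time to reach x = 296 m: t = x/vₓ = 296/65.38 = 4.528 s.
Height: y = v_y0 t − ½ g t² = 32.03 × 4.528 − 4.900 × 4.528² = 145.0 − 100.4 = 44.56 m.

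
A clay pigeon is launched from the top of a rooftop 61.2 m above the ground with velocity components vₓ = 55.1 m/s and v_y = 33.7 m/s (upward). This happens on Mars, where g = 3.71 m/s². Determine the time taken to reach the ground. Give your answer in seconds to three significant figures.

Vertical motion (up positive, ground at y = 0): 1.855 t² − (33.70) t − 61.2 = 0, so t = (33.70 + √(33.70² + 2·3.71·61.2)) / 3.71 = (33.70 + 39.87) / 3.71 = 19.83 s.

19.8 s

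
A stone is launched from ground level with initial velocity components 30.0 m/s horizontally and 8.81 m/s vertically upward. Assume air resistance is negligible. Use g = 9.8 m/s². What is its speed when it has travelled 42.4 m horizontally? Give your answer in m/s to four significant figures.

Time to reach x = 42.4 m: t = x/vₓ = 42.4/30.00 = 1.413 s.
Vertical velocity there: v_y = v_y0 − g t = 8.810 − 9.80 × 1.413 = −5.041 m/s.
Speed: √(vₓ² + v_y²) = √(30.00² + 5.041²) = 30.42 m/s.

30.42 m/s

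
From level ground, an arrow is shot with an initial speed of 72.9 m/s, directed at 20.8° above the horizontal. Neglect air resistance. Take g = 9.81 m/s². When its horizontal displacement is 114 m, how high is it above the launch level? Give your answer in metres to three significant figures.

29.6 m

Horizontal component vₓ = 72.90 cos 20.8° = 68.15 m/s; vertical v_y0 = 72.90 sin 20.8° = 25.89 m/s.
x = vₓ t ⇒ t = 114/68.15 = 1.673 s.
Height: y = v_y0 t − ½ g t² = 25.89 × 1.673 − 4.905 × 1.673² = 43.30 − 13.73 = 29.58 m.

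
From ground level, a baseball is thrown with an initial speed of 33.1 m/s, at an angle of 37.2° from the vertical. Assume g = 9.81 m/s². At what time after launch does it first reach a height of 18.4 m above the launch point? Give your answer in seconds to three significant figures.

Components: vₓ = 33.10 sin 37.2° = 20.01 m/s, v_y0 = 33.10 cos 37.2° = 26.37 m/s.
Height y(t) = 26.37 t − 4.905 t² = 18.4 gives 4.905 t² − 26.37 t + 18.4 = 0.
t = [26.37 ± √(26.37² − 2·9.81·18.4)] / 9.81 = (26.37 ± 18.28) / 9.81, so t = 0.8243 s or t = 4.551 s.
The first (ascending) time is 0.8243 s.

0.824 s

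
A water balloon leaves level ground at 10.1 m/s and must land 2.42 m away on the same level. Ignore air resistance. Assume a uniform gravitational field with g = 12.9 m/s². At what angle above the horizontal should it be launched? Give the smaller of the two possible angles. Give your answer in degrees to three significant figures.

8.91°

From R = (v₀²/g) sin 2θ: sin 2θ = 12.9 × 2.42 / 102.01 = 0.3060.
2θ = 17.82° or 180° − 17.82° = 162.2°, so θ = 8.910° or 81.09°.
The smaller angle is 8.910°.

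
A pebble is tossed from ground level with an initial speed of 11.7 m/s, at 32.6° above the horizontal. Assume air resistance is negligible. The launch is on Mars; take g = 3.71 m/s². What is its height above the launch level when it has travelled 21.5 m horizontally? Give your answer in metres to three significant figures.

4.92 m

Horizontal component vₓ = 11.70 cos 32.6° = 9.857 m/s; vertical v_y0 = 11.70 sin 32.6° = 6.304 m/s.
At x = 21.5 m, t = x/vₓ = 21.5/9.857 = 2.181 s.
Height: y = v_y0 t − ½ g t² = 6.304 × 2.181 − 1.855 × 2.181² = 13.75 − 8.826 = 4.924 m.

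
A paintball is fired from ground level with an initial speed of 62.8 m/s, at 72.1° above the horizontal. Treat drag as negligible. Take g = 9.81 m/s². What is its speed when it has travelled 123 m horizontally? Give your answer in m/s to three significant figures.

vₓ = 62.80 cos 72.1° = 19.30 m/s; v_y0 = 62.80 sin 72.1° = 59.76 m/s.
x = vₓ t ⇒ t = 123/19.30 = 6.372 s.
Vertical velocity there: v_y = v_y0 − g t = 59.76 − 9.81 × 6.372 = −2.753 m/s.
Speed: √(vₓ² + v_y²) = √(19.30² + 2.753²) = 19.50 m/s.

19.5 m/s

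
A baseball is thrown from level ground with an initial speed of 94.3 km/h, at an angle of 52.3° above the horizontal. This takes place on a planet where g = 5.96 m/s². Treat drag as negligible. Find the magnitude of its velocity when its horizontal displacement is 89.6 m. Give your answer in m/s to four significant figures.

20.39 m/s

Convert: 94.3 km/h = 94.3/3.6 = 26.19 m/s.
Components: vₓ = 26.19 cos 52.3° = 16.02 m/s, v_y0 = 26.19 sin 52.3° = 20.73 m/s.
Time to reach x = 89.6 m: t = x/vₓ = 89.6/16.02 = 5.593 s.
Vertical velocity there: v_y = v_y0 − g t = 20.73 − 5.96 × 5.593 = −12.61 m/s.
Speed: √(vₓ² + v_y²) = √(16.02² + 12.61²) = 20.39 m/s.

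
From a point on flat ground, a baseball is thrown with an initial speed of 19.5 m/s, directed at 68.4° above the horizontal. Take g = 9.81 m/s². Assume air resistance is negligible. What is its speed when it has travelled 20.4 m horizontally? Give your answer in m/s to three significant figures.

12.1 m/s

Horizontal component vₓ = 19.50 cos 68.4° = 7.178 m/s; vertical v_y0 = 19.50 sin 68.4° = 18.13 m/s.
At x = 20.4 m, t = x/vₓ = 20.4/7.178 = 2.842 s.
Vertical velocity there: v_y = v_y0 − g t = 18.13 − 9.81 × 2.842 = −9.748 m/s.
Speed: √(vₓ² + v_y²) = √(7.178² + 9.748²) = 12.11 m/s.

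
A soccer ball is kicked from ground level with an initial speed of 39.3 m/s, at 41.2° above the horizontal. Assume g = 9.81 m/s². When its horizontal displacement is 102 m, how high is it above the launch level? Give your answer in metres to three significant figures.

Components: vₓ = 39.30 cos 41.2° = 29.57 m/s, v_y0 = 39.30 sin 41.2° = 25.89 m/s.
At x = 102 m, t = x/vₓ = 102/29.57 = 3.449 s.
Height: y = v_y0 t − ½ g t² = 25.89 × 3.449 − 4.905 × 3.449² = 89.29 − 58.36 = 30.93 m.

30.9 m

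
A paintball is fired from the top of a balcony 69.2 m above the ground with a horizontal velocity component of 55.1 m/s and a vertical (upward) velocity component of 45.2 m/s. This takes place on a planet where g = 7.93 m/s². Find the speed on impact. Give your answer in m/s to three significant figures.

78.6 m/s

The projectile lands when y = 69.2 + (45.20) t − ½·7.93·t² = 0. Positive root: t = (45.20 + √(45.20² + 2·7.93·69.2)) / 7.93 = (45.20 + 56.04) / 7.93 = 12.77 s.
Vertical velocity at impact: v_y = v_y0 − g t = 45.20 − 7.93 × 12.77 = −56.04 m/s.
Speed: |v| = √(vₓ² + v_y²) = √(55.10² + 56.04²) = 78.59 m/s.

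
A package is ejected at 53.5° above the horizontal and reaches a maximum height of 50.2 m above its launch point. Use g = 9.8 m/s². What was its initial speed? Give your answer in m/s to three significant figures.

At the peak v_y = 0, so v_y0 = √(2gH) = √(2 × 9.80 × 50.2) = 31.37 m/s.
v_y0 = v₀ sin θ ⇒ v₀ = 31.37 / sin 53.5° = 39.02 m/s.

39.0 m/s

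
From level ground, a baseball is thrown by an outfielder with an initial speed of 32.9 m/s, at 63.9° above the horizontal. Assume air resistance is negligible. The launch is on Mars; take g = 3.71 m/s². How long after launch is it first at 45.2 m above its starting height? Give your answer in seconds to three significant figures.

1.71 s

Horizontal component vₓ = 32.90 cos 63.9° = 14.47 m/s; vertical v_y0 = 32.90 sin 63.9° = 29.55 m/s.
Require v_y0 t − ½ g t² = 45.2, i.e. 1.855 t² − 29.55 t + 45.2 = 0.
t = [29.55 ± √(29.55² − 2·3.71·45.2)] / 3.71 = (29.55 ± 23.18) / 3.71, so t = 1.714 s or t = 14.21 s.
The first (ascending) time is 1.714 s.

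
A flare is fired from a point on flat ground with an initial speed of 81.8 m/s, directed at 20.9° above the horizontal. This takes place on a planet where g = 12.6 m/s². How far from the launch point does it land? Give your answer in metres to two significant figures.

vₓ = 81.80 cos 20.9° = 76.42 m/s; v_y0 = 81.80 sin 20.9° = 29.18 m/s.
Time aloft: T = 2 v_y0 / g = 2 × 29.18 / 12.6 = 4.632 s.
Horizontal distance R = vₓ T = 76.42 × 4.632 = 354.0 m.

350 m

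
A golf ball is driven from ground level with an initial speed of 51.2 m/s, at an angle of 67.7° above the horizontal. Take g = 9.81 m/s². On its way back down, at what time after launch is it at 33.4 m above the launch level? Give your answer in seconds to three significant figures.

Horizontal component vₓ = 51.20 cos 67.7° = 19.43 m/s; vertical v_y0 = 51.20 sin 67.7° = 47.37 m/s.
Height y(t) = 47.37 t − 4.905 t² = 33.4 gives 4.905 t² − 47.37 t + 33.4 = 0.
Quadratic formula: t = (47.37 ± √1588.7) / 9.81 = (47.37 ± 39.86) / 9.81 → t = 0.7658 s or 8.892 s.
The descending-branch root is 8.892 s.

8.89 s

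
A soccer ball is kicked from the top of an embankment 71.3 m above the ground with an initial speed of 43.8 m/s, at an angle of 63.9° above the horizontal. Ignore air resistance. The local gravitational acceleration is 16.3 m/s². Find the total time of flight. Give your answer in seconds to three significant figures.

Resolve: vₓ = 43.80 cos 63.9° = 19.27 m/s and v_y0 = 43.80 sin 63.9° = 39.33 m/s.
The projectile lands when y = 71.3 + (39.33) t − ½·16.3·t² = 0. Positive root: t = (39.33 + √(39.33² + 2·16.3·71.3)) / 16.3 = (39.33 + 62.22) / 16.3 = 6.230 s.

6.23 s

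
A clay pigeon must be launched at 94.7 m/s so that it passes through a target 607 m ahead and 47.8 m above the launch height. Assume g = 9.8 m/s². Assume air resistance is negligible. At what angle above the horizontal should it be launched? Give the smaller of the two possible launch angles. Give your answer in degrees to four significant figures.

Trajectory: y = x tanθ − g x² (1 + tan²θ)/(2v₀²). With x = 607, y = 47.8, v₀ = 94.7, g = 9.80:
201.3 tan²θ − 607 tanθ + (249.1) = 0.
tanθ = [607 ± √(607² − 4 × 201.3 × (249.1))] / (2 × 201.3) = (607 ± 409.7) / 402.6, giving tanθ = 0.4900 or 2.525.
θ = 26.11° or 68.40°; the smaller is 26.11°.

26.11°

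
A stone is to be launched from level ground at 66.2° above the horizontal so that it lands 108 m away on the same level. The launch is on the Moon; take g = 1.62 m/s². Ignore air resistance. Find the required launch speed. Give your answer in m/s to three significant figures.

On level ground R = v₀² sin 2θ / g ⇒ v₀ = √(gR / sin 2θ).
v₀ = √(1.62 × 108 / sin 132.4°) = √(175.0 / 0.7385) = √236.93 = 15.39 m/s.

15.4 m/s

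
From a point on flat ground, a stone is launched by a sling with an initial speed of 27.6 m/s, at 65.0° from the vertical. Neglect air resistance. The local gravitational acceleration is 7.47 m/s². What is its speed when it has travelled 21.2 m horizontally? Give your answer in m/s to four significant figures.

vₓ = 27.60 sin 65.0° = 25.01 m/s; v_y0 = 27.60 cos 65.0° = 11.66 m/s.
At x = 21.2 m, t = x/vₓ = 21.2/25.01 = 0.8475 s.
Vertical velocity there: v_y = v_y0 − g t = 11.66 − 7.47 × 0.8475 = 5.333 m/s.
Speed: √(vₓ² + v_y²) = √(25.01² + 5.333²) = 25.58 m/s.

25.58 m/s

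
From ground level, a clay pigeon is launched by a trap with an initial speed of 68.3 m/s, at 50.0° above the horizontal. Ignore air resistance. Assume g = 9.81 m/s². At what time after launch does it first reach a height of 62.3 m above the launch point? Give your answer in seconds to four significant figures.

1.366 s

Resolve: vₓ = 68.30 cos 50.0° = 43.90 m/s and v_y0 = 68.30 sin 50.0° = 52.32 m/s.
Set y = v_y0 t − ½ g t² = 62.3: 4.905 t² − 52.32 t + 62.3 = 0.
t = [52.32 ± √(52.32² − 2·9.81·62.3)] / 9.81 = (52.32 ± 38.92) / 9.81, so t = 1.366 s or t = 9.301 s.
The first (ascending) time is 1.366 s.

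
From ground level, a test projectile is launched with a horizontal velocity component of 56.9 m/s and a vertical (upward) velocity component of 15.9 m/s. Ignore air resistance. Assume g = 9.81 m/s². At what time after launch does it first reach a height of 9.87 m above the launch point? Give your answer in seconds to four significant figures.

Set y = v_y0 t − ½ g t² = 9.87: 4.905 t² − 15.90 t + 9.87 = 0.
t = [15.90 ± √(15.90² − 2·9.81·9.87)] / 9.81 = (15.90 ± 7.692) / 9.81, so t = 0.8367 s or t = 2.405 s.
The first (ascending) time is 0.8367 s.

0.8367 s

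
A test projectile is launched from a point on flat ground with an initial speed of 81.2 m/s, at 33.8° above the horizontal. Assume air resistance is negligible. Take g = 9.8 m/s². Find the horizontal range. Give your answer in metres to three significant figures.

622 m

Components: vₓ = 81.20 cos 33.8° = 67.48 m/s, v_y0 = 81.20 sin 33.8° = 45.17 m/s.
Time aloft: T = 2 v_y0 / g = 2 × 45.17 / 9.80 = 9.219 s.
Horizontal distance R = vₓ T = 67.48 × 9.219 = 622.0 m.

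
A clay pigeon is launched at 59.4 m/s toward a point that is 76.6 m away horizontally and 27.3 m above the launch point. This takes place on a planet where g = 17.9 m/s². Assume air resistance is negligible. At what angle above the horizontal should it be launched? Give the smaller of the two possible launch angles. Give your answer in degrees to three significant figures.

Trajectory: y = x tanθ − g x² (1 + tan²θ)/(2v₀²). With x = 76.6, y = 27.3, v₀ = 59.4, g = 17.9:
14.88 tan²θ − 76.6 tanθ + (42.18) = 0.
tanθ = [76.6 ± √(76.6² − 4 × 14.88 × (42.18))] / (2 × 14.88) = (76.6 ± 57.93) / 29.77, giving tanθ = 0.6271 or 4.519.
θ = 32.09° or 77.52°; the smaller is 32.09°.

32.1°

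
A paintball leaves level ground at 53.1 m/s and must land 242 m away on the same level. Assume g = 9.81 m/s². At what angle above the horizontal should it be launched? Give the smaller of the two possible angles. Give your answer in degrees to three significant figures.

28.7°

Level-ground range R = v₀² sin(2θ)/g ⇒ sin(2θ) = gR/v₀² = 9.81 × 242 / 53.1² = 0.8420.
2θ = 57.35° or 180° − 57.35° = 122.7°, so θ = 28.67° or 61.33°.
The smaller angle is 28.67°.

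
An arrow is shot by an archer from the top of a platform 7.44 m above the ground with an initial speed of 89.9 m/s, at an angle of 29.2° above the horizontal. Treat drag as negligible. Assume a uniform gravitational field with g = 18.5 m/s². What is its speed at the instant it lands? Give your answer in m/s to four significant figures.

91.42 m/s

Horizontal component vₓ = 89.90 cos 29.2° = 78.48 m/s; vertical v_y0 = 89.90 sin 29.2° = 43.86 m/s.
With up positive and y = 0 at the ground: y(t) = 7.44 + (43.86) t − 9.250 t². Setting y = 0 and taking the positive root: t = [43.86 + √(43.86² + 2·18.5·7.44)] / 18.5 = (43.86 + 46.89) / 18.5 = 4.905 s.
Vertical velocity at impact: v_y = v_y0 − g t = 43.86 − 18.5 × 4.905 = −46.89 m/s.
Speed: |v| = √(vₓ² + v_y²) = √(78.48² + 46.89²) = 91.42 m/s.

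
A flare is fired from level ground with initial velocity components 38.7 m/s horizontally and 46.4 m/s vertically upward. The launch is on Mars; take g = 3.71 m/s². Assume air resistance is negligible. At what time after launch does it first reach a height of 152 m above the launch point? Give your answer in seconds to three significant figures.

Require v_y0 t − ½ g t² = 152, i.e. 1.855 t² − 46.40 t + 152 = 0.
Quadratic formula: t = (46.40 ± √1025.1) / 3.71 = (46.40 ± 32.02) / 3.71 → t = 3.877 s or 21.14 s.
The first (ascending) time is 3.877 s.

3.88 s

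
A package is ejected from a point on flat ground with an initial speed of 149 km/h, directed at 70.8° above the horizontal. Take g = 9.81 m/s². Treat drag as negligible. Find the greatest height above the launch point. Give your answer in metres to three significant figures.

77.9 m

Convert: 149 km/h = 149/3.6 = 41.39 m/s.
vₓ = 41.39 cos 70.8° = 13.61 m/s; v_y0 = 41.39 sin 70.8° = 39.09 m/s.
Peak height H = v_y0² / (2g) = 1527.8 / 19.62 = 77.87 m.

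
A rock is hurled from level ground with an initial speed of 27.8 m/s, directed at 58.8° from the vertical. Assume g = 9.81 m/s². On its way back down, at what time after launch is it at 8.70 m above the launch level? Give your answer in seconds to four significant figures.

Resolve: vₓ = 27.80 sin 58.8° = 23.78 m/s and v_y0 = 27.80 cos 58.8° = 14.40 m/s.
Set y = v_y0 t − ½ g t² = 8.70: 4.905 t² − 14.40 t + 8.70 = 0.
t = [14.40 ± √(14.40² − 2·9.81·8.70)] / 9.81 = (14.40 ± 6.058) / 9.81, so t = 0.8505 s or t = 2.086 s.
The descending-branch root is 2.086 s.

2.086 s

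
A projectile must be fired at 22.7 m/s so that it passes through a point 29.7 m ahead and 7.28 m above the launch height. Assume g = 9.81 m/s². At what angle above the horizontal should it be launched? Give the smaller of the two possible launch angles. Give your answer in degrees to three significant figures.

32.9°

Trajectory: y = x tanθ − g x² (1 + tan²θ)/(2v₀²). With x = 29.7, y = 7.28, v₀ = 22.7, g = 9.81:
8.397 tan²θ − 29.7 tanθ + (15.68) = 0.
tanθ = [29.7 ± √(29.7² − 4 × 8.397 × (15.68))] / (2 × 8.397) = (29.7 ± 18.86) / 16.79, giving tanθ = 0.6457 or 2.891.
θ = 32.85° or 70.92°; the smaller is 32.85°.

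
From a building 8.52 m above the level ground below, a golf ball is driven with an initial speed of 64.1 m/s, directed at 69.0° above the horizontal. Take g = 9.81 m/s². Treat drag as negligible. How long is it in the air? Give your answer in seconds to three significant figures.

Components: vₓ = 64.10 cos 69.0° = 22.97 m/s, v_y0 = 64.10 sin 69.0° = 59.84 m/s.
Vertical motion (up positive, ground at y = 0): 4.905 t² − (59.84) t − 8.52 = 0, so t = (59.84 + √(59.84² + 2·9.81·8.52)) / 9.81 = (59.84 + 61.22) / 9.81 = 12.34 s.

12.3 s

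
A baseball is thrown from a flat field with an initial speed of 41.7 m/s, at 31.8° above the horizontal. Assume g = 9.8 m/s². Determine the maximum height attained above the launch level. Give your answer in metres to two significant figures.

Resolve: vₓ = 41.70 cos 31.8° = 35.44 m/s and v_y0 = 41.70 sin 31.8° = 21.97 m/s.
Maximum height: H = v_y0² / (2g) = 21.97² / (2 × 9.80) = 24.64 m.

25 m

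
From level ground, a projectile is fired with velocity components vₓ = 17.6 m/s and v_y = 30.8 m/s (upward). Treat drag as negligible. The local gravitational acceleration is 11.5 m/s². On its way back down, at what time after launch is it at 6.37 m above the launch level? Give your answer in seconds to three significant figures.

5.14 s

Set y = v_y0 t − ½ g t² = 6.37: 5.750 t² − 30.80 t + 6.37 = 0.
Quadratic formula: t = (30.80 ± √802.13) / 11.5 = (30.80 ± 28.32) / 11.5 → t = 0.2155 s or 5.141 s.
The descending-branch root is 5.141 s.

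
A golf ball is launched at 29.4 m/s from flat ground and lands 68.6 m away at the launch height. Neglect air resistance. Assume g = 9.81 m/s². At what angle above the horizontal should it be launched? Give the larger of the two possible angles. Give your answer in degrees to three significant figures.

R = v₀² sin 2θ / g gives sin 2θ = gR/v₀² = 9.81·68.6/29.4² = 0.7786.
2θ = 51.13° or 180° − 51.13° = 128.9°, so θ = 25.56° or 64.44°.
The larger angle is 64.44°.

64.4°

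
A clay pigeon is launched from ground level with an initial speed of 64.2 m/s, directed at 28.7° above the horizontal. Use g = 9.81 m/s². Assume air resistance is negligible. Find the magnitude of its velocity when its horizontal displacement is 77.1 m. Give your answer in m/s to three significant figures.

58.9 m/s

vₓ = 64.20 cos 28.7° = 56.31 m/s; v_y0 = 64.20 sin 28.7° = 30.83 m/s.
At x = 77.1 m, t = x/vₓ = 77.1/56.31 = 1.369 s.
Vertical velocity there: v_y = v_y0 − g t = 30.83 − 9.81 × 1.369 = 17.40 m/s.
Speed: √(vₓ² + v_y²) = √(56.31² + 17.40²) = 58.94 m/s.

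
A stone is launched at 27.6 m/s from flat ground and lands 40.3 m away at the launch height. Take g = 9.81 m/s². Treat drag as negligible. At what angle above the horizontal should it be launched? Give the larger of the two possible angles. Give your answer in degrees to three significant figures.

74.4°

Level-ground range R = v₀² sin(2θ)/g ⇒ sin(2θ) = gR/v₀² = 9.81 × 40.3 / 27.6² = 0.5190.
2θ = 31.26° or 180° − 31.26° = 148.7°, so θ = 15.63° or 74.37°.
The larger angle is 74.37°.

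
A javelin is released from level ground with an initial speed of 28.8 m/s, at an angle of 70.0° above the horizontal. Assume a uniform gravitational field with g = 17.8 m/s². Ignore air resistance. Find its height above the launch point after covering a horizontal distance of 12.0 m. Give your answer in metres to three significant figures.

Components: vₓ = 28.80 cos 70.0° = 9.850 m/s, v_y0 = 28.80 sin 70.0° = 27.06 m/s.
Time to reach x = 12.0 m: t = x/vₓ = 12.0/9.850 = 1.218 s.
Height: y = v_y0 t − ½ g t² = 27.06 × 1.218 − 8.900 × 1.218² = 32.97 − 13.21 = 19.76 m.

19.8 m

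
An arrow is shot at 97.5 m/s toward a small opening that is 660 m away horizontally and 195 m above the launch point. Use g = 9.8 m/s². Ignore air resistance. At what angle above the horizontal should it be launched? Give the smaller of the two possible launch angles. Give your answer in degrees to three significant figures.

Trajectory: y = x tanθ − g x² (1 + tan²θ)/(2v₀²). With x = 660, y = 195, v₀ = 97.5, g = 9.80:
224.5 tan²θ − 660 tanθ + (419.5) = 0.
tanθ = [660 ± √(660² − 4 × 224.5 × (419.5))] / (2 × 224.5) = (660 ± 242.5) / 449.1, giving tanθ = 0.9297 or 2.010.
θ = 42.91° or 63.55°; the smaller is 42.91°.

42.9°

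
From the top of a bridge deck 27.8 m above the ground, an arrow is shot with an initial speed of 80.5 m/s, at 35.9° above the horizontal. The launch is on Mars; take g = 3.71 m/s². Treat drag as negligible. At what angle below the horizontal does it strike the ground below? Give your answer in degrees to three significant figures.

37.1°

Components: vₓ = 80.50 cos 35.9° = 65.21 m/s, v_y0 = 80.50 sin 35.9° = 47.20 m/s.
With up positive and y = 0 at the ground: y(t) = 27.8 + (47.20) t − 1.855 t². Setting y = 0 and taking the positive root: t = [47.20 + √(47.20² + 2·3.71·27.8)] / 3.71 = (47.20 + 49.34) / 3.71 = 26.02 s.
At impact: v_y = v_y0 − g t = −49.34 m/s; vₓ = 65.21 m/s.
Angle below horizontal: arctan(|v_y|/vₓ) = arctan(49.34/65.21) = 37.11°.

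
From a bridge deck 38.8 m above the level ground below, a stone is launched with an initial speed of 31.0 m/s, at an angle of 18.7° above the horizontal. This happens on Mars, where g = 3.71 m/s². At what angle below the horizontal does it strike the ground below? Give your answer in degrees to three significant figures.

33.8°

vₓ = 31.00 cos 18.7° = 29.36 m/s; v_y0 = 31.00 sin 18.7° = 9.939 m/s.
With up positive and y = 0 at the ground: y(t) = 38.8 + (9.939) t − 1.855 t². Setting y = 0 and taking the positive root: t = [9.939 + √(9.939² + 2·3.71·38.8)] / 3.71 = (9.939 + 19.66) / 3.71 = 7.979 s.
At impact: v_y = v_y0 − g t = −19.66 m/s; vₓ = 29.36 m/s.
Angle below horizontal: arctan(|v_y|/vₓ) = arctan(19.66/29.36) = 33.81°.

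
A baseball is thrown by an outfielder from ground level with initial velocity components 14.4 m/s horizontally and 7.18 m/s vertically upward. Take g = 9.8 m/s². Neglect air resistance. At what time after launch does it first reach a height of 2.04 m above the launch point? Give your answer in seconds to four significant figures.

Require v_y0 t − ½ g t² = 2.04, i.e. 4.900 t² − 7.180 t + 2.04 = 0.
t = [7.180 ± √(7.180² − 2·9.80·2.04)] / 9.80 = (7.180 ± 3.401) / 9.80, so t = 0.3856 s or t = 1.080 s.
The first (ascending) time is 0.3856 s.

0.3856 s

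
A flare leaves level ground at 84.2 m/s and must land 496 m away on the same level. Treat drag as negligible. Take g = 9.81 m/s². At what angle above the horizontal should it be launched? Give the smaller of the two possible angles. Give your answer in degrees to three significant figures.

From R = (v₀²/g) sin 2θ: sin 2θ = 9.81 × 496 / 7089.6 = 0.6863.
2θ = 43.34° or 180° − 43.34° = 136.7°, so θ = 21.67° or 68.33°.
The smaller angle is 21.67°.

21.7°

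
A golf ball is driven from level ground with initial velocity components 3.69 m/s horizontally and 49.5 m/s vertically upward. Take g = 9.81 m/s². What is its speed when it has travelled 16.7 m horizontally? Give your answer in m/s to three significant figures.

At x = 16.7 m, t = x/vₓ = 16.7/3.690 = 4.526 s.
Vertical velocity there: v_y = v_y0 − g t = 49.50 − 9.81 × 4.526 = 5.102 m/s.
Speed: √(vₓ² + v_y²) = √(3.690² + 5.102²) = 6.297 m/s.

6.30 m/s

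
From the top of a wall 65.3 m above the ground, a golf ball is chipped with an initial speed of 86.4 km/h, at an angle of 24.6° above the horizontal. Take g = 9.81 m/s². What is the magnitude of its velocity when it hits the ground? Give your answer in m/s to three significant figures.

43.1 m/s

Convert: 86.4 km/h = 86.4/3.6 = 24.00 m/s.
Horizontal component vₓ = 24.00 cos 24.6° = 21.82 m/s; vertical v_y0 = 24.00 sin 24.6° = 9.991 m/s.
With up positive and y = 0 at the ground: y(t) = 65.3 + (9.991) t − 4.905 t². Setting y = 0 and taking the positive root: t = [9.991 + √(9.991² + 2·9.81·65.3)] / 9.81 = (9.991 + 37.16) / 9.81 = 4.807 s.
Vertical velocity at impact: v_y = v_y0 − g t = 9.991 − 9.81 × 4.807 = −37.16 m/s.
Speed: |v| = √(vₓ² + v_y²) = √(21.82² + 37.16²) = 43.10 m/s.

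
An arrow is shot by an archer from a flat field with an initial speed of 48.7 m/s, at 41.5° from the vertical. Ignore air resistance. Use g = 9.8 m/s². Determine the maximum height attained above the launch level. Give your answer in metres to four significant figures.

Horizontal component vₓ = 48.70 sin 41.5° = 32.27 m/s; vertical v_y0 = 48.70 cos 41.5° = 36.47 m/s.
Peak height H = v_y0² / (2g) = 1330.4 / 19.60 = 67.88 m.

67.88 m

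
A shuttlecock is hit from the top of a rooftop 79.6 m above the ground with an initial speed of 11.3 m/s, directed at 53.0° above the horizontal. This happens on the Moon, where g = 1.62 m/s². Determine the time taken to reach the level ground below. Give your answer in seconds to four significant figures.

Components: vₓ = 11.30 cos 53.0° = 6.801 m/s, v_y0 = 11.30 sin 53.0° = 9.025 m/s.
The projectile lands when y = 79.6 + (9.025) t − ½·1.62·t² = 0. Positive root: t = (9.025 + √(9.025² + 2·1.62·79.6)) / 1.62 = (9.025 + 18.42) / 1.62 = 16.94 s.

16.94 s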